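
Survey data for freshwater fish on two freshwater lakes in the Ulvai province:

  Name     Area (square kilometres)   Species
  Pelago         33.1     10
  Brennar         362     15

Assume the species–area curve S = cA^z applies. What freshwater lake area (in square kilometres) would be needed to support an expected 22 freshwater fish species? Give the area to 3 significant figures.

z = ln(15/10) / ln(362/33.1) = 0.4055 / 2.3921 = 0.1695
c = 10 / 33.1^0.1695 = 10 / 1.81 = 5.526
A = (22/5.526)^(1/0.1695) ⇒ ln A = ln(3.981)/0.1695 = 8.1512
A = e^8.1512 ≈ 3467 square kilometres

3470 square kilometres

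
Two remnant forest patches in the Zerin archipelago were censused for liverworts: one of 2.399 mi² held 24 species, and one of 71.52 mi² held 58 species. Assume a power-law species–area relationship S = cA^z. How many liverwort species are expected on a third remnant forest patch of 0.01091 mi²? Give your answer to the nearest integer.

6

z = ln(58/24) / ln(71.52/2.399) = 0.8824 / 3.3949 = 0.2599
c = 24 / 2.399^0.2599 = 24 / 1.255 = 19.12
S₃ = 19.12 × 0.01091^0.2599 = 19.12 × 0.309 ≈ 5.908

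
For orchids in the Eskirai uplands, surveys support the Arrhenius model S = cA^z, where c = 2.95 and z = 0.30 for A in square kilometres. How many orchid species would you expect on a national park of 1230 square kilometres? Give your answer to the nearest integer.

25

S = 2.95 × 1230^0.3 = 2.95 × 8.452 ≈ 24.93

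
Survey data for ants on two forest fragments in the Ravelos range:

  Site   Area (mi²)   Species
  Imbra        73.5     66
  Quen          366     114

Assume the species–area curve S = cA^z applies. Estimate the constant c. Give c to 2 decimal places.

z = ln(S₂/S₁) / ln(A₂/A₁) = ln(114/66) / ln(366/73.5) = 0.5465 / 1.6053 = 0.3405
c = S₁ / A₁^z = 66 / 73.5^0.3405 = 66 / 4.319 = 15.28

15.28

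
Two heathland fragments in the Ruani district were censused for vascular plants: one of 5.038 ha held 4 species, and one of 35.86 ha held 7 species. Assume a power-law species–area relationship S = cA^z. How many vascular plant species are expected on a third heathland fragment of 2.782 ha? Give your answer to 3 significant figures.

z = ln(7/4) / ln(35.86/5.038) = 0.5596 / 1.9626 = 0.2851
c = 4 / 5.038^0.2851 = 4 / 1.586 = 2.522
S₃ = 2.522 × 2.782^0.2851 = 2.522 × 1.339 ≈ 3.377

3.38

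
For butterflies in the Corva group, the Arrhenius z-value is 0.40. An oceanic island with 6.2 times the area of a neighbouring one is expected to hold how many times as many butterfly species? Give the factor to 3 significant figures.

2.07

S₂/S₁ = (A₂/A₁)^z = 6.2^0.4
ln(S₂/S₁) = 0.4 × ln 6.2 = 0.4 × 1.8245 = 0.7298
S₂/S₁ = e^0.7298 ≈ 2.075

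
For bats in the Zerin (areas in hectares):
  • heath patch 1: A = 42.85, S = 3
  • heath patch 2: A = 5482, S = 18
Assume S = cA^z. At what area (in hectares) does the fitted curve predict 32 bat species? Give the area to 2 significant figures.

z = ln(18/3) / ln(5482/42.85) = 1.7918 / 4.8515 = 0.3693
c = 3 / 42.85^0.3693 = 3 / 4.006 = 0.7489
A = (32/0.7489)^(1/0.3693) ⇒ ln A = ln(42.73)/0.3693 = 10.1671
A = e^10.1671 ≈ 26033 hectares

26000 hectares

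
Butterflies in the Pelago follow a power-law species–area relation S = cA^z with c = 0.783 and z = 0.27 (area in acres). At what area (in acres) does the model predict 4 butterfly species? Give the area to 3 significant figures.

4 = 0.783 × A^0.27  ⇒  A^0.27 = 4/0.783 = 5.109
ln A = ln(5.109) / 0.27 = 1.6309 / 0.27 = 6.0404
A = e^6.0404 ≈ 420.1 acres

420 acres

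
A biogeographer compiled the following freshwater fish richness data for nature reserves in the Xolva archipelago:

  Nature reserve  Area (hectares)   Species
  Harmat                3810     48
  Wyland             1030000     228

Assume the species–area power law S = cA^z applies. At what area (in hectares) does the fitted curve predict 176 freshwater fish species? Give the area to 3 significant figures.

z = ln(228/48) / ln(1030000/3810) = 1.5581 / 5.5997 = 0.2783
c = 48 / 3810^0.2783 = 48 / 9.918 = 4.84
A = (176/4.84)^(1/0.2783) ⇒ ln A = ln(36.37)/0.2783 = 12.9148
A = e^12.9148 ≈ 406268 hectares

406000 hectares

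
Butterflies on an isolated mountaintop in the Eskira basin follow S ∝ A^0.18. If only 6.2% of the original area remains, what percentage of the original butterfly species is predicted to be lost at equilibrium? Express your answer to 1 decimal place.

S_new/S_old = (A_new/A_old)^z = 0.062^0.18
= exp(0.18 × ln 0.062) = exp(0.18 × -2.7806) = exp(-0.5005) ≈ 0.6062
Fraction lost = 1 − 0.6062 = 0.3938

39.4%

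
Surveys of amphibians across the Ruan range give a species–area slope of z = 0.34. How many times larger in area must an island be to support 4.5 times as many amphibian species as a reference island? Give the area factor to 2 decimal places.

(A₂/A₁)^0.34 = 4.5, so A₂/A₁ = 4.5^(1/0.34) = 4.5^2.941
ln(A₂/A₁) = ln 4.5 / 0.34 = 1.5041 / 0.34 = 4.4238
A₂/A₁ = e^4.4238 ≈ 83.41

83.41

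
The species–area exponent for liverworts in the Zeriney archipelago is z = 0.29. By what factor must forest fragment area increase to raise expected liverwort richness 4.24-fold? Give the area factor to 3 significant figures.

(A₂/A₁)^0.29 = 4.24, so A₂/A₁ = 4.24^(1/0.29) = 4.24^3.448
ln(A₂/A₁) = ln 4.24 / 0.29 = 1.4446 / 0.29 = 4.9813
A₂/A₁ = e^4.9813 ≈ 145.7

146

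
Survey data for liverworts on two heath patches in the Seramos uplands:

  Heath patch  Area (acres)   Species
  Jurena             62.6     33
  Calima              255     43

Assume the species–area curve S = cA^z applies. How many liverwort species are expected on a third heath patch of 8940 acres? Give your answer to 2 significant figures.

84

z = ln(43/33) / ln(255/62.6) = 0.2647 / 1.4045 = 0.1885
c = 33 / 62.6^0.1885 = 33 / 2.181 = 15.13
S₃ = 15.13 × 8940^0.1885 = 15.13 × 5.555 ≈ 84.06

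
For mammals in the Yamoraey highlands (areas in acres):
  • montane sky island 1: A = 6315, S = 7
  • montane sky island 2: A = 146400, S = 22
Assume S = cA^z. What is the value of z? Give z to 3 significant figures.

Taking logs: ln S = ln c + z ln A, so z = (ln S₂ − ln S₁)/(ln A₂ − ln A₁).
z = ln(22/7) / ln(146400/6315) = ln(3.143) / ln(23.18) = 1.1451 / 3.1434 = 0.3643

0.364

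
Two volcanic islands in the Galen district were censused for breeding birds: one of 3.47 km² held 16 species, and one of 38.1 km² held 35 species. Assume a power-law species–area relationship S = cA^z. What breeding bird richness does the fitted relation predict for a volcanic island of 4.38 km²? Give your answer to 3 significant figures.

17.3

z = ln(35/16) / ln(38.1/3.47) = 0.7828 / 2.3961 = 0.3267
c = 16 / 3.47^0.3267 = 16 / 1.501 = 10.66
S₃ = 10.66 × 4.38^0.3267 = 10.66 × 1.62 ≈ 17.26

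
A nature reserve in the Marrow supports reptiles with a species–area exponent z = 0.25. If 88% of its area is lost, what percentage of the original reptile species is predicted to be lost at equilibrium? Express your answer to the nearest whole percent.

S_new/S_old = (A_new/A_old)^z = 0.12^0.25
= exp(0.25 × ln 0.12) = exp(0.25 × -2.1203) = exp(-0.5301) ≈ 0.5886
Fraction lost = 1 − 0.5886 = 0.4114

41%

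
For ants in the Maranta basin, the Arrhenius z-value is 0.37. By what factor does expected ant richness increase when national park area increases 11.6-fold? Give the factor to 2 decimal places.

S₂/S₁ = (A₂/A₁)^z = 11.6^0.37
ln(S₂/S₁) = 0.37 × ln 11.6 = 0.37 × 2.4510 = 0.9069
S₂/S₁ = e^0.9069 ≈ 2.477

2.48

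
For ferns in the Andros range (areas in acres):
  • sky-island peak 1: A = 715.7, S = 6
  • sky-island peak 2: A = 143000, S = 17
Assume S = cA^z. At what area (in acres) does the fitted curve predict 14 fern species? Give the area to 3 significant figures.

z = ln(17/6) / ln(143000/715.7) = 1.0415 / 5.2973 = 0.1966
c = 6 / 715.7^0.1966 = 6 / 3.641 = 1.648
A = (14/1.648)^(1/0.1966) ⇒ ln A = ln(8.496)/0.1966 = 10.8830
A = e^10.8830 ≈ 53265 acres

53300 acres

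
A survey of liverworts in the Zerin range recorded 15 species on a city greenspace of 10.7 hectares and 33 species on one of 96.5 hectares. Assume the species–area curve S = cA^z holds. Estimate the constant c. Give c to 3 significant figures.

6.41

z = ln(S₂/S₁) / ln(A₂/A₁) = ln(33/15) / ln(96.5/10.7) = 0.7885 / 2.1993 = 0.3585
c = S₁ / A₁^z = 15 / 10.7^0.3585 = 15 / 2.339 = 6.413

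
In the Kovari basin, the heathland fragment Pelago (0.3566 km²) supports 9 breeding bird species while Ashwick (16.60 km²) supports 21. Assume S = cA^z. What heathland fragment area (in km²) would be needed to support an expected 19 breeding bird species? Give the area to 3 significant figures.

z = ln(21/9) / ln(16.6/0.3566) = 0.8473 / 3.8405 = 0.2206
c = 9 / 0.3566^0.2206 = 9 / 0.7965 = 11.3
A = (19/11.3)^(1/0.2206) ⇒ ln A = ln(1.682)/0.2206 = 2.3558
A = e^2.3558 ≈ 10.55 km²

10.5 km²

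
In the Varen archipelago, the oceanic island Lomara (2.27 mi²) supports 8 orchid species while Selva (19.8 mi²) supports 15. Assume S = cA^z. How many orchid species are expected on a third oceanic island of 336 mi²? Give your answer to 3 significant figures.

z = ln(15/8) / ln(19.8/2.27) = 0.6286 / 2.1659 = 0.2902
c = 8 / 2.27^0.2902 = 8 / 1.269 = 6.306
S₃ = 6.306 × 336^0.2902 = 6.306 × 5.41 ≈ 34.12

34.1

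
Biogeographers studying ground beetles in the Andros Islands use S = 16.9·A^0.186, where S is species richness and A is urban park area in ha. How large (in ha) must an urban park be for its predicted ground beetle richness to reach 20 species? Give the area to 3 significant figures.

20 = 16.9 × A^0.186  ⇒  A^0.186 = 20/16.9 = 1.183
ln A = ln(1.183) / 0.186 = 0.1684 / 0.186 = 0.9055
A = e^0.9055 ≈ 2.473 ha

2.47 ha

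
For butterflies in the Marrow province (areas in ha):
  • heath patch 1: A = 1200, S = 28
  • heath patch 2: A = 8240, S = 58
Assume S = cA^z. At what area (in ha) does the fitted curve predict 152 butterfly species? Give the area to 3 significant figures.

z = ln(58/28) / ln(8240/1200) = 0.7282 / 1.9267 = 0.3780
c = 28 / 1200^0.3780 = 28 / 14.58 = 1.92
A = (152/1.92)^(1/0.3780) ⇒ ln A = ln(79.17)/0.3780 = 11.5657
A = e^11.5657 ≈ 105418 ha

105000 ha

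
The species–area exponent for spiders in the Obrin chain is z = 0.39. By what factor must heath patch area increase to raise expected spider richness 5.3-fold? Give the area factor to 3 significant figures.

72.0

(A₂/A₁)^0.39 = 5.3, so A₂/A₁ = 5.3^(1/0.39) = 5.3^2.564
ln(A₂/A₁) = ln 5.3 / 0.39 = 1.6677 / 0.39 = 4.2762
A₂/A₁ = e^4.2762 ≈ 71.96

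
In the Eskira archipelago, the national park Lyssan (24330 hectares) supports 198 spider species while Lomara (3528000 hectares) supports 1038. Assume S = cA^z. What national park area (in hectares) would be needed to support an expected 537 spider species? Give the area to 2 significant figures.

490000 hectares

z = ln(1038/198) / ln(3528000/24330) = 1.6568 / 4.9768 = 0.3329
c = 198 / 24330^0.3329 = 198 / 28.85 = 6.863
A = (537/6.863)^(1/0.3329) ⇒ ln A = ln(78.25)/0.3329 = 13.0965
A = e^13.0965 ≈ 487247 hectares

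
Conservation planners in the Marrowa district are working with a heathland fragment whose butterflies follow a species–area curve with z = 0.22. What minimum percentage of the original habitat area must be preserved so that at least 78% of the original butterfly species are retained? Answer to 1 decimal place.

32.3%

Need (A_new/A_old)^0.22 = 0.78, so A_new/A_old = 0.78^(1/0.22) = 0.78^4.545
ln(A_new/A_old) = ln 0.78 / 0.22 = -0.2485 / 0.22 = -1.1294
A_new/A_old = e^-1.1294 ≈ 0.3232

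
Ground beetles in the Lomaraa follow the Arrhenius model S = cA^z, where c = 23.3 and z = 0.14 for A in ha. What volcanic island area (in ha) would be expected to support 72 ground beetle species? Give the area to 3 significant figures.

3160 ha

72 = 23.3 × A^0.14  ⇒  A^0.14 = 72/23.3 = 3.09
ln A = ln(3.09) / 0.14 = 1.1282 / 0.14 = 8.0587
A = e^8.0587 ≈ 3161 ha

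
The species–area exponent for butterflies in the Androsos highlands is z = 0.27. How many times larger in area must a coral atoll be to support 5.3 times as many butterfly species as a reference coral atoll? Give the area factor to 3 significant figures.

481

(A₂/A₁)^0.27 = 5.3, so A₂/A₁ = 5.3^(1/0.27) = 5.3^3.704
ln(A₂/A₁) = ln 5.3 / 0.27 = 1.6677 / 0.27 = 6.1767
A₂/A₁ = e^6.1767 ≈ 481.4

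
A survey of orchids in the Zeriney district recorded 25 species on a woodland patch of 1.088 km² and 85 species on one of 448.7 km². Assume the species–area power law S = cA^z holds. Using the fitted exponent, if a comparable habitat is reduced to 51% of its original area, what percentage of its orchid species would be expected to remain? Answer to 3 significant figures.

z = ln(85/25) / ln(448.7/1.088) = 1.2238 / 6.0220 = 0.2032
S_new/S_old = (A_new/A_old)^z = 0.51^0.2032 = exp(0.2032 × -0.6733) = 0.8721

87.2%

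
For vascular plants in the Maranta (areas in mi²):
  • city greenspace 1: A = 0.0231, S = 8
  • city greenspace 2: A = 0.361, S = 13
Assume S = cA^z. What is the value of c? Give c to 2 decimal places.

z = ln(S₂/S₁) / ln(A₂/A₁) = ln(13/8) / ln(0.361/0.0231) = 0.4855 / 2.7490 = 0.1766
c = S₁ / A₁^z = 8 / 0.0231^0.1766 = 8 / 0.514 = 15.56

15.56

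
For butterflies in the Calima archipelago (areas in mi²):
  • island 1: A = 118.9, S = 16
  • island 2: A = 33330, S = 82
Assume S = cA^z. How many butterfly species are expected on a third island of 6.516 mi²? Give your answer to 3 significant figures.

6.89

z = ln(82/16) / ln(33330/118.9) = 1.6341 / 5.6359 = 0.2899
c = 16 / 118.9^0.2899 = 16 / 3.997 = 4.003
S₃ = 4.003 × 6.516^0.2899 = 4.003 × 1.722 ≈ 6.893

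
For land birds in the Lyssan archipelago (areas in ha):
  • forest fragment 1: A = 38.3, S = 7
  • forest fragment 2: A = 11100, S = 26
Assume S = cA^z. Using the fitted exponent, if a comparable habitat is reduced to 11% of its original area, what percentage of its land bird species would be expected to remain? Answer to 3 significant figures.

60.0%

z = ln(26/7) / ln(11100/38.3) = 1.3122 / 5.6693 = 0.2315
S_new/S_old = (A_new/A_old)^z = 0.11^0.2315 = exp(0.2315 × -2.2073) = 0.6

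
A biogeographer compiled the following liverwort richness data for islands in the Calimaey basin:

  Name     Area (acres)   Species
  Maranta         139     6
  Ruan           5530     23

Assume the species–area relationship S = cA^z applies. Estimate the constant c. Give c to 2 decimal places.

z = ln(S₂/S₁) / ln(A₂/A₁) = ln(23/6) / ln(5530/139) = 1.3437 / 3.6835 = 0.3648
c = S₁ / A₁^z = 6 / 139^0.3648 = 6 / 6.05 = 0.9917

0.99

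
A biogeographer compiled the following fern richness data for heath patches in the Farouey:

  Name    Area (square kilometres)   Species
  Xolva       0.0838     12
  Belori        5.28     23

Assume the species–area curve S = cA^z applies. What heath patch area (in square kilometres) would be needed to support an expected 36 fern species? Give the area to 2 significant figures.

z = ln(23/12) / ln(5.28/0.0838) = 0.6506 / 4.1432 = 0.1570
c = 12 / 0.0838^0.1570 = 12 / 0.6775 = 17.71
A = (36/17.71)^(1/0.1570) ⇒ ln A = ln(2.033)/0.1570 = 4.5172
A = e^4.5172 ≈ 91.58 square kilometres

92 square kilometres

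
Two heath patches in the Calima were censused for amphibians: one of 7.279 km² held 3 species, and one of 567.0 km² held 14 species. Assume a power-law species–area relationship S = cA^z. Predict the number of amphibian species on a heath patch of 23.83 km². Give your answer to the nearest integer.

5

z = ln(14/3) / ln(567/7.279) = 1.5404 / 4.3554 = 0.3537
c = 3 / 7.279^0.3537 = 3 / 2.018 = 1.487
S₃ = 1.487 × 23.83^0.3537 = 1.487 × 3.07 ≈ 4.563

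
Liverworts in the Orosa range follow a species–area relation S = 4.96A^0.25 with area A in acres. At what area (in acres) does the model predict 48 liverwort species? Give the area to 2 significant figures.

8800 acres

48 = 4.96 × A^0.25  ⇒  A^0.25 = 48/4.96 = 9.677
ln A = ln(9.677) / 0.25 = 2.2698 / 0.25 = 9.0792
A = e^9.0792 ≈ 8771 acres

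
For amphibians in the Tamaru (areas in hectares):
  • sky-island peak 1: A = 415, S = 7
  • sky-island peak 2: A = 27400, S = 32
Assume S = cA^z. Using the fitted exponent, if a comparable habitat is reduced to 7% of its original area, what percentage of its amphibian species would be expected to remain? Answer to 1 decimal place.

z = ln(32/7) / ln(27400/415) = 1.5198 / 4.1900 = 0.3627
S_new/S_old = (A_new/A_old)^z = 0.07^0.3627 = exp(0.3627 × -2.6593) = 0.3811

38.1%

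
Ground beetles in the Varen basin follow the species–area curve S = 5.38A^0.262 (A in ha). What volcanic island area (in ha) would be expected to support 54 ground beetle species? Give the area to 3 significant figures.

54 = 5.38 × A^0.262  ⇒  A^0.262 = 54/5.38 = 10.04
ln A = ln(10.04) / 0.262 = 2.3063 / 0.262 = 8.8027
A = e^8.8027 ≈ 6652 ha

6650 ha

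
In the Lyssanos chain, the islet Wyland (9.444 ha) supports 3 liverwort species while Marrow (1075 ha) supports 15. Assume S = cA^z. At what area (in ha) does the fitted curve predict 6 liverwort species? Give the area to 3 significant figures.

72.6 ha

z = ln(15/3) / ln(1075/9.444) = 1.6094 / 4.7347 = 0.3399
c = 3 / 9.444^0.3399 = 3 / 2.145 = 1.398
A = (6/1.398)^(1/0.3399) ⇒ ln A = ln(4.291)/0.3399 = 4.2845
A = e^4.2845 ≈ 72.57 ha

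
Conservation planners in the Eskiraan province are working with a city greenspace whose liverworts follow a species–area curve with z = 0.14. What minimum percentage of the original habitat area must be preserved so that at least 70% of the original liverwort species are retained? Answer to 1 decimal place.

7.8%

Need (A_new/A_old)^0.14 = 0.7, so A_new/A_old = 0.7^(1/0.14) = 0.7^7.143
ln(A_new/A_old) = ln 0.7 / 0.14 = -0.3567 / 0.14 = -2.5477
A_new/A_old = e^-2.5477 ≈ 0.07826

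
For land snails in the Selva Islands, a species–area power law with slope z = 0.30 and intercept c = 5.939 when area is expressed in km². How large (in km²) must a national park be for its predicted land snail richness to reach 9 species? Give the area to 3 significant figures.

4.00 km²

9 = 5.939 × A^0.3  ⇒  A^0.3 = 9/5.939 = 1.515
ln A = ln(1.515) / 0.3 = 0.4157 / 0.3 = 1.3856
A = e^1.3856 ≈ 3.997 km²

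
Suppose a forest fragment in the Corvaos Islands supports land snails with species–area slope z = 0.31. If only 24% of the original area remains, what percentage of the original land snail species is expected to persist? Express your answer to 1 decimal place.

64.2%

S_new/S_old = (A_new/A_old)^z = 0.24^0.31
= exp(0.31 × ln 0.24) = exp(0.31 × -1.4271) = exp(-0.4424) ≈ 0.6425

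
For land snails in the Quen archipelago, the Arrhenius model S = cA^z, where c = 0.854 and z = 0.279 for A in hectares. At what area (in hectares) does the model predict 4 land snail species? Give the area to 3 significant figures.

253 hectares

4 = 0.854 × A^0.279  ⇒  A^0.279 = 4/0.854 = 4.684
ln A = ln(4.684) / 0.279 = 1.5441 / 0.279 = 5.5345
A = e^5.5345 ≈ 253.3 hectares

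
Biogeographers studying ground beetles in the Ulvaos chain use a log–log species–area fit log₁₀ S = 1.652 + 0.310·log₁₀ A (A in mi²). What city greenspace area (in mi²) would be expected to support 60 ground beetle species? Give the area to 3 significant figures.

60 = 44.87 × A^0.31  ⇒  A^0.31 = 60/44.87 = 1.337
ln A = ln(1.337) / 0.31 = 0.2905 / 0.31 = 0.9370
A = e^0.9370 ≈ 2.552 mi²

2.55 mi²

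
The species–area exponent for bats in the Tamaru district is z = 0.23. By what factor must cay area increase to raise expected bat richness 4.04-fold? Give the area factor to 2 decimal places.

432.95

(A₂/A₁)^0.23 = 4.04, so A₂/A₁ = 4.04^(1/0.23) = 4.04^4.348
ln(A₂/A₁) = ln 4.04 / 0.23 = 1.3962 / 0.23 = 6.0706
A₂/A₁ = e^6.0706 ≈ 433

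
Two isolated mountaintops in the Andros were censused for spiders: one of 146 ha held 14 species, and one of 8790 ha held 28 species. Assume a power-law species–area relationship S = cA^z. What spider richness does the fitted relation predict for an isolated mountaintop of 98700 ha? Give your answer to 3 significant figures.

z = ln(28/14) / ln(8790/146) = 0.6931 / 4.0978 = 0.1692
c = 14 / 146^0.1692 = 14 / 2.323 = 6.026
S₃ = 6.026 × 98700^0.1692 = 6.026 × 6.995 ≈ 42.15

42.2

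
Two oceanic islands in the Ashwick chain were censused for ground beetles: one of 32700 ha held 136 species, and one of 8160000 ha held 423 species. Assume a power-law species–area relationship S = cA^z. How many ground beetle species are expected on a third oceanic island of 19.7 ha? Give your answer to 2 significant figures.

30

z = ln(423/136) / ln(8160000/32700) = 1.1347 / 5.5196 = 0.2056
c = 136 / 32700^0.2056 = 136 / 8.474 = 16.05
S₃ = 16.05 × 19.7^0.2056 = 16.05 × 1.846 ≈ 29.62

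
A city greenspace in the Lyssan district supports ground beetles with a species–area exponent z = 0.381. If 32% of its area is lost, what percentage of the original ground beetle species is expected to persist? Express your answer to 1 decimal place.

86.3%

S_new/S_old = (A_new/A_old)^z = 0.68^0.381
= exp(0.381 × ln 0.68) = exp(0.381 × -0.3857) = exp(-0.1469) ≈ 0.8633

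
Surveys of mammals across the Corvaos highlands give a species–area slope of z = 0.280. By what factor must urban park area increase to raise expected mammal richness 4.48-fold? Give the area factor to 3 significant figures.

212

(A₂/A₁)^0.28 = 4.48, so A₂/A₁ = 4.48^(1/0.28) = 4.48^3.571
ln(A₂/A₁) = ln 4.48 / 0.28 = 1.4996 / 0.28 = 5.3558
A₂/A₁ = e^5.3558 ≈ 211.8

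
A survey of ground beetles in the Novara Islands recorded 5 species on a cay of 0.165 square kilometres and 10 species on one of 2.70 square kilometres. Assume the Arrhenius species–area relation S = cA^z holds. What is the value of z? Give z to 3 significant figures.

0.248

Taking logs: ln S = ln c + z ln A, so z = (ln S₂ − ln S₁)/(ln A₂ − ln A₁).
z = ln(10/5) / ln(2.7/0.165) = ln(2) / ln(16.36) = 0.6931 / 2.7951 = 0.2480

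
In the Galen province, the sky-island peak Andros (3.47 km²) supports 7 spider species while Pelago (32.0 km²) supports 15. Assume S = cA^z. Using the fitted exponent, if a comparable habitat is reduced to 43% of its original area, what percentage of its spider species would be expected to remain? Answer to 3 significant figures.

z = ln(15/7) / ln(32/3.47) = 0.7621 / 2.2216 = 0.3431
S_new/S_old = (A_new/A_old)^z = 0.43^0.3431 = exp(0.3431 × -0.8440) = 0.7486

74.9%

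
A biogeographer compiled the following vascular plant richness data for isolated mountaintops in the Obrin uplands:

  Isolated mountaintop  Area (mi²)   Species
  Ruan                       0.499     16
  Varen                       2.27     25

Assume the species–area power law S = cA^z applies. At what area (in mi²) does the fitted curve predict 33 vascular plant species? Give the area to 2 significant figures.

5.8 mi²

z = ln(25/16) / ln(2.27/0.499) = 0.4463 / 1.5149 = 0.2946
c = 16 / 0.499^0.2946 = 16 / 0.8148 = 19.64
A = (33/19.64)^(1/0.2946) ⇒ ln A = ln(1.681)/0.2946 = 1.7622
A = e^1.7622 ≈ 5.825 mi²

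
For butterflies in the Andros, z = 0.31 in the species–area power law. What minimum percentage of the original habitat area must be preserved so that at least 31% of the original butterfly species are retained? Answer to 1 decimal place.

Need (A_new/A_old)^0.31 = 0.31, so A_new/A_old = 0.31^(1/0.31) = 0.31^3.226
ln(A_new/A_old) = ln 0.31 / 0.31 = -1.1712 / 0.31 = -3.7780
A_new/A_old = e^-3.7780 ≈ 0.02287

2.3%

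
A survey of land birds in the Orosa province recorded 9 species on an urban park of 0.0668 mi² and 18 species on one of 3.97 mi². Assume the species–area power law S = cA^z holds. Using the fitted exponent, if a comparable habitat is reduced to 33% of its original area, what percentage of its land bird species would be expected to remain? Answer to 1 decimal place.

z = ln(18/9) / ln(3.97/0.0668) = 0.6931 / 4.0848 = 0.1697
S_new/S_old = (A_new/A_old)^z = 0.33^0.1697 = exp(0.1697 × -1.1087) = 0.8285

82.9%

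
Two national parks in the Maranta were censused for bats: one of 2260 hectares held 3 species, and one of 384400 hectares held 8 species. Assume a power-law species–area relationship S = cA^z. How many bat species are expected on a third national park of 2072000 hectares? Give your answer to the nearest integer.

z = ln(8/3) / ln(384400/2260) = 0.9808 / 5.1363 = 0.1910
c = 3 / 2260^0.1910 = 3 / 4.37 = 0.6865
S₃ = 0.6865 × 2072000^0.1910 = 0.6865 × 16.08 ≈ 11.04

11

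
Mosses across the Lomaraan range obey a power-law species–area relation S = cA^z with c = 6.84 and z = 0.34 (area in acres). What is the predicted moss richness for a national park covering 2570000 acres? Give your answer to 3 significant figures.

1030

S = 6.84 × 2570000^0.34 = 6.84 × 151.1 ≈ 1034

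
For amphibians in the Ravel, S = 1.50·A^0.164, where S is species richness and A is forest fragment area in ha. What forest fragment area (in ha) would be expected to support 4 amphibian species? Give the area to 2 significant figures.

400 ha

4 = 1.5 × A^0.164  ⇒  A^0.164 = 4/1.5 = 2.667
ln A = ln(2.667) / 0.164 = 0.9808 / 0.164 = 5.9807
A = e^5.9807 ≈ 395.7 ha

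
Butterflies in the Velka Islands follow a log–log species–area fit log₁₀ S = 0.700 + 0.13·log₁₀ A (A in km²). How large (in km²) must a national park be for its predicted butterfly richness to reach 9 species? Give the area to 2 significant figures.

9 = 5.012 × A^0.13  ⇒  A^0.13 = 9/5.012 = 1.796
ln A = ln(1.796) / 0.13 = 0.5854 / 0.13 = 4.5032
A = e^4.5032 ≈ 90.3 km²

90 km²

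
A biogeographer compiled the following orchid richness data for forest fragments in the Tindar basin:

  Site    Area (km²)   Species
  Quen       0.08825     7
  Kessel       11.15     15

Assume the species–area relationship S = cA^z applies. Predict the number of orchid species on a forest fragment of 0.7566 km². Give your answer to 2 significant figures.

z = ln(15/7) / ln(11.15/0.08825) = 0.7621 / 4.8390 = 0.1575
c = 7 / 0.08825^0.1575 = 7 / 0.6823 = 10.26
S₃ = 10.26 × 0.7566^0.1575 = 10.26 × 0.957 ≈ 9.819

9.8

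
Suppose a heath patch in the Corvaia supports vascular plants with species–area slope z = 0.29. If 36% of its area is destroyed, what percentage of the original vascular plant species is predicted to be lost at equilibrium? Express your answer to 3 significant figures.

S_new/S_old = (A_new/A_old)^z = 0.64^0.29
= exp(0.29 × ln 0.64) = exp(0.29 × -0.4463) = exp(-0.1294) ≈ 0.8786
Fraction lost = 1 − 0.8786 = 0.1214

12.1%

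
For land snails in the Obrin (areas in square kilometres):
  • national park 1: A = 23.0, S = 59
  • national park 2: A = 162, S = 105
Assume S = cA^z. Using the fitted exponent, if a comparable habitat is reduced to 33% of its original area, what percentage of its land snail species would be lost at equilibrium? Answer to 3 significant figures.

z = ln(105/59) / ln(162/23) = 0.5764 / 1.9521 = 0.2953
S_new/S_old = (A_new/A_old)^z = 0.33^0.2953 = exp(0.2953 × -1.1087) = 0.7208
Fraction lost = 1 − 0.7208 = 0.2792

27.9%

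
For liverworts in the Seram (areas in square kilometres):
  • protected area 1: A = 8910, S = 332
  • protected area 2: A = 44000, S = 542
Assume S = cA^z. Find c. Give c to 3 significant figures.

z = ln(S₂/S₁) / ln(A₂/A₁) = ln(542/332) / ln(44000/8910) = 0.4901 / 1.5970 = 0.3069
c = S₁ / A₁^z = 332 / 8910^0.3069 = 332 / 16.3 = 20.37

20.4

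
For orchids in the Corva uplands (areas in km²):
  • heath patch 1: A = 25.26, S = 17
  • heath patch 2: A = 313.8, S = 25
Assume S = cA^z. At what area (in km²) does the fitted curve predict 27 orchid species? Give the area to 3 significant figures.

z = ln(25/17) / ln(313.8/25.26) = 0.3857 / 2.5195 = 0.1531
c = 17 / 25.26^0.1531 = 17 / 1.639 = 10.37
A = (27/10.37)^(1/0.1531) ⇒ ln A = ln(2.604)/0.1531 = 6.2515
A = e^6.2515 ≈ 518.8 km²

519 km²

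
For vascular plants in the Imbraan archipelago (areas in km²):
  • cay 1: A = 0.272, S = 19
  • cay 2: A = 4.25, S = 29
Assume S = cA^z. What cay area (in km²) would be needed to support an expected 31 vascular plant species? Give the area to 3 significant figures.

6.56 km²

z = ln(29/19) / ln(4.25/0.272) = 0.4229 / 2.7489 = 0.1538
c = 19 / 0.272^0.1538 = 19 / 0.8185 = 23.21
A = (31/23.21)^(1/0.1538) ⇒ ln A = ln(1.335)/0.1538 = 1.8805
A = e^1.8805 ≈ 6.557 km²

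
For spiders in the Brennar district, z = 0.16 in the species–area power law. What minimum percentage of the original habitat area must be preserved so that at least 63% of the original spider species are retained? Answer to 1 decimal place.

5.6%

Need (A_new/A_old)^0.16 = 0.63, so A_new/A_old = 0.63^(1/0.16) = 0.63^6.25
ln(A_new/A_old) = ln 0.63 / 0.16 = -0.4620 / 0.16 = -2.8877
A_new/A_old = e^-2.8877 ≈ 0.0557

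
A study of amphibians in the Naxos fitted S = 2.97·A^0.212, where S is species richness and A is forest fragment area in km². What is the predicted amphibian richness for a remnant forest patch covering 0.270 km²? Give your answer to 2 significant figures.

2.3

S = 2.97 × 0.27^0.212
ln S = ln 2.97 + 0.212 × ln 0.27 = 1.0886 + 0.212 × -1.3093 = 0.8110
S = e^0.8110 ≈ 2.25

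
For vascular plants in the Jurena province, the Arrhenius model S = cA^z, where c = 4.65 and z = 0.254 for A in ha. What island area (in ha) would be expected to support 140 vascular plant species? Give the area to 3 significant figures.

663000 ha

140 = 4.65 × A^0.254  ⇒  A^0.254 = 140/4.65 = 30.11
ln A = ln(30.11) / 0.254 = 3.4048 / 0.254 = 13.4046
A = e^13.4046 ≈ 663064 ha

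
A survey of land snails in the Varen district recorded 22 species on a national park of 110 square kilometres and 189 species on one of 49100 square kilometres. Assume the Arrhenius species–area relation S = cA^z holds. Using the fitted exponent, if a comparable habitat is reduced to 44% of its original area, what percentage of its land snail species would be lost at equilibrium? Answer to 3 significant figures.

z = ln(189/22) / ln(49100/110) = 2.1507 / 6.1011 = 0.3525
S_new/S_old = (A_new/A_old)^z = 0.44^0.3525 = exp(0.3525 × -0.8210) = 0.7487
Fraction lost = 1 − 0.7487 = 0.2513

25.1%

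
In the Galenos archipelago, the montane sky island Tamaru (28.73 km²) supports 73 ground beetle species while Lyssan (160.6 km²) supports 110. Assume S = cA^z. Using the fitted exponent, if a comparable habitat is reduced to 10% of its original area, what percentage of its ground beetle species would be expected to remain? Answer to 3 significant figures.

57.8%

z = ln(110/73) / ln(160.6/28.73) = 0.4100 / 1.7210 = 0.2382
S_new/S_old = (A_new/A_old)^z = 0.1^0.2382 = exp(0.2382 × -2.3026) = 0.5778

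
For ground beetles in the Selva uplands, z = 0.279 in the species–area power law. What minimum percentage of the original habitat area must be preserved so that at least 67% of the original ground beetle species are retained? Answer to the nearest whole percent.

24%

Need (A_new/A_old)^0.279 = 0.67, so A_new/A_old = 0.67^(1/0.279) = 0.67^3.584
ln(A_new/A_old) = ln 0.67 / 0.279 = -0.4005 / 0.279 = -1.4354
A_new/A_old = e^-1.4354 ≈ 0.238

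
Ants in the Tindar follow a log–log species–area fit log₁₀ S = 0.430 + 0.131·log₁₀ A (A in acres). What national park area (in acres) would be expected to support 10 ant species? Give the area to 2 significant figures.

10 = 2.692 × A^0.131  ⇒  A^0.131 = 10/2.692 = 3.715
ln A = ln(3.715) / 0.131 = 1.3125 / 0.131 = 10.0189
A = e^10.0189 ≈ 22446 acres

22000 acres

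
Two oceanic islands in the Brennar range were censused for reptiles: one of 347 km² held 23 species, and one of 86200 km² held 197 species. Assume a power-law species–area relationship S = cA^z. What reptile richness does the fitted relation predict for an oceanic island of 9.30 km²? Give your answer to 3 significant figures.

5.62

z = ln(197/23) / ln(86200/347) = 2.1477 / 5.5151 = 0.3894
c = 23 / 347^0.3894 = 23 / 9.756 = 2.358
S₃ = 2.358 × 9.3^0.3894 = 2.358 × 2.383 ≈ 5.618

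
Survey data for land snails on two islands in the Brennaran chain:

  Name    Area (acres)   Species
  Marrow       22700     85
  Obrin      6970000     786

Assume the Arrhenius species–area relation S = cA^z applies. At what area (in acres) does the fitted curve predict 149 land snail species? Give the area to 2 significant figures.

96000 acres

z = ln(786/85) / ln(6970000/22700) = 2.2243 / 5.7270 = 0.3884
c = 85 / 22700^0.3884 = 85 / 49.18 = 1.728
A = (149/1.728)^(1/0.3884) ⇒ ln A = ln(86.22)/0.3884 = 11.4753
A = e^11.4753 ≈ 96308 acres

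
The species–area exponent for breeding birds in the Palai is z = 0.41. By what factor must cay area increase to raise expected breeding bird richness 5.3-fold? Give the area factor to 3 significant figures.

(A₂/A₁)^0.41 = 5.3, so A₂/A₁ = 5.3^(1/0.41) = 5.3^2.439
ln(A₂/A₁) = ln 5.3 / 0.41 = 1.6677 / 0.41 = 4.0676
A₂/A₁ = e^4.0676 ≈ 58.42

58.4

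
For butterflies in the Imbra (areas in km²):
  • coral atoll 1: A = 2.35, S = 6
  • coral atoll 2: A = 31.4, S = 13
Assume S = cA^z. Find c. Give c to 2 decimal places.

z = ln(S₂/S₁) / ln(A₂/A₁) = ln(13/6) / ln(31.4/2.35) = 0.7732 / 2.5924 = 0.2983
c = S₁ / A₁^z = 6 / 2.35^0.2983 = 6 / 1.29 = 4.65

4.65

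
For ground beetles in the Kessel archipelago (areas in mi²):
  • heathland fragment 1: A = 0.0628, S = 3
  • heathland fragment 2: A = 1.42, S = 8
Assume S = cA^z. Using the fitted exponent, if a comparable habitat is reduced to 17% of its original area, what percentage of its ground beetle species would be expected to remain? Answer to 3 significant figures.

57.3%

z = ln(8/3) / ln(1.42/0.0628) = 0.9808 / 3.1185 = 0.3145
S_new/S_old = (A_new/A_old)^z = 0.17^0.3145 = exp(0.3145 × -1.7720) = 0.5727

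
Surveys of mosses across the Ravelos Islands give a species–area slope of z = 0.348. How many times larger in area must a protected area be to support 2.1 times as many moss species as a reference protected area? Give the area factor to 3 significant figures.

8.43

(A₂/A₁)^0.348 = 2.1, so A₂/A₁ = 2.1^(1/0.348) = 2.1^2.874
ln(A₂/A₁) = ln 2.1 / 0.348 = 0.7419 / 0.348 = 2.1320
A₂/A₁ = e^2.1320 ≈ 8.432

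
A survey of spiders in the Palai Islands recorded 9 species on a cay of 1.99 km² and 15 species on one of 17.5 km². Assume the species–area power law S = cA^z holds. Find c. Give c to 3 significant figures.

z = ln(S₂/S₁) / ln(A₂/A₁) = ln(15/9) / ln(17.5/1.99) = 0.5108 / 2.1741 = 0.2350
c = S₁ / A₁^z = 9 / 1.99^0.2350 = 9 / 1.175 = 7.656

7.66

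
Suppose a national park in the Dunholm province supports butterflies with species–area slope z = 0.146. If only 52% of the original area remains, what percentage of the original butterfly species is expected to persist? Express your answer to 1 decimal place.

S_new/S_old = (A_new/A_old)^z = 0.52^0.146
= exp(0.146 × ln 0.52) = exp(0.146 × -0.6539) = exp(-0.0955) ≈ 0.9089

90.9%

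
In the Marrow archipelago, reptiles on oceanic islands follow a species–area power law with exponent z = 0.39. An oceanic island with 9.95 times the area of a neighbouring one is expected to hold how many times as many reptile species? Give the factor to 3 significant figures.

2.45

S₂/S₁ = (A₂/A₁)^z = 9.95^0.39
ln(S₂/S₁) = 0.39 × ln 9.95 = 0.39 × 2.2976 = 0.8961
S₂/S₁ = e^0.8961 ≈ 2.45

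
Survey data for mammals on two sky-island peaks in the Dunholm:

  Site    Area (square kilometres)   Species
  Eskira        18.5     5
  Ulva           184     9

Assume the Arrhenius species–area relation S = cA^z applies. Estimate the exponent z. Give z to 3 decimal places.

Taking logs: ln S = ln c + z ln A, so z = (ln S₂ − ln S₁)/(ln A₂ − ln A₁).
z = ln(9/5) / ln(184/18.5) = ln(1.8) / ln(9.946) = 0.5878 / 2.2972 = 0.2559

0.256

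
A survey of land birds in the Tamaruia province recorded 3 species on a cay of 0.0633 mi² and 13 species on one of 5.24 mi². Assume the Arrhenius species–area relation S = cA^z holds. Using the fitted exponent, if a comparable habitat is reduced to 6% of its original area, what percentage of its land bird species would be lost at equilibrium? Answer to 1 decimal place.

60.7%

z = ln(13/3) / ln(5.24/0.0633) = 1.4663 / 4.4162 = 0.3320
S_new/S_old = (A_new/A_old)^z = 0.06^0.3320 = exp(0.3320 × -2.8134) = 0.3929
Fraction lost = 1 − 0.3929 = 0.6071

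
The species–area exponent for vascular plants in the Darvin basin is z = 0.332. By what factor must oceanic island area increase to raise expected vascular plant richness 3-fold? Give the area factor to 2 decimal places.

27.36

(A₂/A₁)^0.332 = 3, so A₂/A₁ = 3^(1/0.332) = 3^3.012
ln(A₂/A₁) = ln 3 / 0.332 = 1.0986 / 0.332 = 3.3091
A₂/A₁ = e^3.3091 ≈ 27.36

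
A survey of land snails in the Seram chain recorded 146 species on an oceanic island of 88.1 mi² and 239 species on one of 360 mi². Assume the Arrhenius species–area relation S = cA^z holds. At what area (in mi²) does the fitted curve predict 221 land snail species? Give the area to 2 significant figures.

290 mi²

z = ln(239/146) / ln(360/88.1) = 0.4929 / 1.4076 = 0.3501
c = 146 / 88.1^0.3501 = 146 / 4.797 = 30.43
A = (221/30.43)^(1/0.3501) ⇒ ln A = ln(7.262)/0.3501 = 5.6625
A = e^5.6625 ≈ 287.9 mi²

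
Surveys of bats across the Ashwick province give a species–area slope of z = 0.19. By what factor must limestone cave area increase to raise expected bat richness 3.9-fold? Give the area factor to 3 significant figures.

(A₂/A₁)^0.19 = 3.9, so A₂/A₁ = 3.9^(1/0.19) = 3.9^5.263
ln(A₂/A₁) = ln 3.9 / 0.19 = 1.3610 / 0.19 = 7.1630
A₂/A₁ = e^7.1630 ≈ 1291

1290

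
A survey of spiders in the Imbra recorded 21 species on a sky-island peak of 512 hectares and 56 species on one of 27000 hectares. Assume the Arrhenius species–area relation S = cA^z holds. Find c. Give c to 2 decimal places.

4.49

z = ln(S₂/S₁) / ln(A₂/A₁) = ln(56/21) / ln(27000/512) = 0.9808 / 3.9653 = 0.2474
c = S₁ / A₁^z = 21 / 512^0.2474 = 21 / 4.679 = 4.488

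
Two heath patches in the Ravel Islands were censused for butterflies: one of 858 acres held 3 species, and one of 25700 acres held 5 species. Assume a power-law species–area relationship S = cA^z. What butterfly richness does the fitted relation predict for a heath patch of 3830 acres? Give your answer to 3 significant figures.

3.76

z = ln(5/3) / ln(25700/858) = 0.5108 / 3.3996 = 0.1503
c = 3 / 858^0.1503 = 3 / 2.759 = 1.087
S₃ = 1.087 × 3830^0.1503 = 1.087 × 3.455 ≈ 3.756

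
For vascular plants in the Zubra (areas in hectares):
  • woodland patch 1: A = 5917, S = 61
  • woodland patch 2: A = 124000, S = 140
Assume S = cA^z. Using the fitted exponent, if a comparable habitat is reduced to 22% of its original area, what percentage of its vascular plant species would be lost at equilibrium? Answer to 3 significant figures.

z = ln(140/61) / ln(124000/5917) = 0.8308 / 3.0425 = 0.2731
S_new/S_old = (A_new/A_old)^z = 0.22^0.2731 = exp(0.2731 × -1.5141) = 0.6614
Fraction lost = 1 − 0.6614 = 0.3386

33.9%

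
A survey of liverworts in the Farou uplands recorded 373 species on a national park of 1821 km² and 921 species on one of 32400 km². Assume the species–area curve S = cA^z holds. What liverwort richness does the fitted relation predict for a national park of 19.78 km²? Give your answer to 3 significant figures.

z = ln(921/373) / ln(32400/1821) = 0.9039 / 2.8788 = 0.3140
c = 373 / 1821^0.3140 = 373 / 10.56 = 35.32
S₃ = 35.32 × 19.78^0.3140 = 35.32 × 2.553 ≈ 90.16

90.2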